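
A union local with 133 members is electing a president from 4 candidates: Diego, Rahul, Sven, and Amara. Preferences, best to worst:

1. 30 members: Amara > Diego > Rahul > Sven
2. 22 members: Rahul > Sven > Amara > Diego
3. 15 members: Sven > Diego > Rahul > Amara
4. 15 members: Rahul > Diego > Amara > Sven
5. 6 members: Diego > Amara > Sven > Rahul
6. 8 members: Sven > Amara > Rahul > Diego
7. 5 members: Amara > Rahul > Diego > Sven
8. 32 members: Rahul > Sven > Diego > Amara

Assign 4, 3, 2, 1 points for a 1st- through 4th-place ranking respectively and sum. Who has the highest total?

Rahul

Diego: 30·3 + 22·1 + 15·3 + 15·3 + 6·4 + 8·1 + 5·2 + 32·2 = 308
Rahul: 30·2 + 22·4 + 15·2 + 15·4 + 6·1 + 8·2 + 5·3 + 32·4 = 403
Sven: 30·1 + 22·3 + 15·4 + 15·1 + 6·2 + 8·4 + 5·1 + 32·3 = 316
Amara: 30·4 + 22·2 + 15·1 + 15·2 + 6·3 + 8·3 + 5·4 + 32·1 = 303
Rahul has the highest Borda score (403).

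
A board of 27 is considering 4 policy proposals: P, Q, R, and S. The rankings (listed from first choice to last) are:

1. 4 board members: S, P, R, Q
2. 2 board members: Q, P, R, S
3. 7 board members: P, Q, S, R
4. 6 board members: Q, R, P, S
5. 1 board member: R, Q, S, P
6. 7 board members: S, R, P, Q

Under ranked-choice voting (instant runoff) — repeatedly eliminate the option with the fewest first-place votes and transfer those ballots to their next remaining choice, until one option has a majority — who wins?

Round 1: P 7, Q 8, R 1, S 11. Eliminate R.
Round 2: P 7, Q 9, S 11. Eliminate P.
Round 3: Q 16, S 11. Q has a majority.

Q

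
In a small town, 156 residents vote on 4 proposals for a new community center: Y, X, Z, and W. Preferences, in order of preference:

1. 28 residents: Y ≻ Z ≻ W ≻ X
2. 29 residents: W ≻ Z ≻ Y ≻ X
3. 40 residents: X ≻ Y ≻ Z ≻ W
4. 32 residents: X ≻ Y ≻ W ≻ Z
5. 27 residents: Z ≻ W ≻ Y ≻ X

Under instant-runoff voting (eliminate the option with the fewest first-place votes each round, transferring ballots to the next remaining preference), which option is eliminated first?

Z

Round 1: Y 28, X 72, Z 27, W 29. Eliminate Z.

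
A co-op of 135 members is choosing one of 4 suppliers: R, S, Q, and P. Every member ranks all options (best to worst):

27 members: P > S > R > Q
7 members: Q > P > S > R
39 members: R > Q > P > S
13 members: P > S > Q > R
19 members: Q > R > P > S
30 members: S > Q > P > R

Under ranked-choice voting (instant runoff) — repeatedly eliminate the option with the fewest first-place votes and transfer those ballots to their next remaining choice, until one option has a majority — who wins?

Round 1: R 39, S 30, Q 26, P 40. Eliminate Q.
Round 2: R 58, S 30, P 47. Eliminate S.
Round 3: R 58, P 77. P has a majority.

P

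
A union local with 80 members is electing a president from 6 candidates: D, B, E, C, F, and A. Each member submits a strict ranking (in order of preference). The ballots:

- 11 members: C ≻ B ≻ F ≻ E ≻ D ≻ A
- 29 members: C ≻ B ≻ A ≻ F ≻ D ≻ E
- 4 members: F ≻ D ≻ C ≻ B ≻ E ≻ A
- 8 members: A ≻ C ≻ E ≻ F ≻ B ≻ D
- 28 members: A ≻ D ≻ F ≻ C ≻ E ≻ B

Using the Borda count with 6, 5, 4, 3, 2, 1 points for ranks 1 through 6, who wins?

D: 11·2 + 29·2 + 4·5 + 8·1 + 28·5 = 248
B: 11·5 + 29·5 + 4·3 + 8·2 + 28·1 = 256
E: 11·3 + 29·1 + 4·2 + 8·4 + 28·2 = 158
C: 11·6 + 29·6 + 4·4 + 8·5 + 28·3 = 380
F: 11·4 + 29·3 + 4·6 + 8·3 + 28·4 = 291
A: 11·1 + 29·4 + 4·1 + 8·6 + 28·6 = 347
C has the highest Borda score (380).

C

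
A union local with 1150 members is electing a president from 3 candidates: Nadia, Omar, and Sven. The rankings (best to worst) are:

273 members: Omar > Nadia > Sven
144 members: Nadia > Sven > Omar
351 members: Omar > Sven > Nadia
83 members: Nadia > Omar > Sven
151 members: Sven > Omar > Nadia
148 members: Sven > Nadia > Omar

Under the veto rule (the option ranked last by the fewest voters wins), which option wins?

Omar

Last-place votes: Nadia 502, Omar 292, Sven 356.
Omar is ranked last by the fewest voters, so Omar wins.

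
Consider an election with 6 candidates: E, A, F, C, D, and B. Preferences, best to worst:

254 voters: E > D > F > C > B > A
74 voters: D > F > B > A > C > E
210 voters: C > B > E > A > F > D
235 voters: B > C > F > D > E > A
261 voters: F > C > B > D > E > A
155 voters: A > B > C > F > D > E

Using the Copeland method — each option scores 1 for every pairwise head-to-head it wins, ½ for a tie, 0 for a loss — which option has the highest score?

E: beats A; loses to F, C, D, and B → score 1.
A: loses to E, F, C, D, and B → score 0.
F: beats E, A, and D; loses to C and B → score 3.
C: beats E, A, F, D, and B → score 5.
D: beats E and A; loses to F, C, and B → score 2.
B: beats E, A, F, and D; loses to C → score 4.
C has the best pairwise record.

C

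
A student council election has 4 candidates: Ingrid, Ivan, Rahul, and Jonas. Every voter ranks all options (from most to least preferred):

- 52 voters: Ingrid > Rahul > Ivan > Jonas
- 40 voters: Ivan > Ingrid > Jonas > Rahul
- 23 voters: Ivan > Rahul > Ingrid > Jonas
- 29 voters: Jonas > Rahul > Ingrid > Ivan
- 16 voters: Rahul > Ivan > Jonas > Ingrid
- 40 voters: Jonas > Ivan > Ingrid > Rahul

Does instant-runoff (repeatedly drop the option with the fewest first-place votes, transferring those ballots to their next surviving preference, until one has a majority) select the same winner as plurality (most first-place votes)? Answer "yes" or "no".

no

Instant-runoff — R1 Ingrid 52, Ivan 63, Rahul 16, Jonas 69 (Rahul out); R2 Ingrid 52, Ivan 79, Jonas 69 (Ingrid out); R3 Ivan 131, Jonas 69 (Ivan winner). Winner: Ivan.
Plurality — first-place votes: Ingrid 52, Ivan 63, Rahul 16, Jonas 69. Winner: Jonas.
The two methods disagree.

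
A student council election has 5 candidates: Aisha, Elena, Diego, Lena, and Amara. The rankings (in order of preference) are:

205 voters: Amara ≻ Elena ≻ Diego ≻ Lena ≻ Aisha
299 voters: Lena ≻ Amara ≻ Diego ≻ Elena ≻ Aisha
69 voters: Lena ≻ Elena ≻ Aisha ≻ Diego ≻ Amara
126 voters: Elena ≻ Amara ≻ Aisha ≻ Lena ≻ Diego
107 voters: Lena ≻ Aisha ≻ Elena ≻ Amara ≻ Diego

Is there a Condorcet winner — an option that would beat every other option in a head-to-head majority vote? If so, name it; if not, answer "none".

Lena

Lena vs Aisha: 680–126 for Lena.
Lena vs Elena: 475–331 for Lena.
Lena vs Diego: 601–205 for Lena.
Lena vs Amara: 475–331 for Lena.
Lena beats every other option head-to-head.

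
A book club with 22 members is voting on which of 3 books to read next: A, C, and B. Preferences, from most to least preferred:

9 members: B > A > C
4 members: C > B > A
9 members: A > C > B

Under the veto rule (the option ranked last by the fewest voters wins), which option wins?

Last-place votes: A 4, C 9, B 9.
A is ranked last by the fewest voters, so A wins.

A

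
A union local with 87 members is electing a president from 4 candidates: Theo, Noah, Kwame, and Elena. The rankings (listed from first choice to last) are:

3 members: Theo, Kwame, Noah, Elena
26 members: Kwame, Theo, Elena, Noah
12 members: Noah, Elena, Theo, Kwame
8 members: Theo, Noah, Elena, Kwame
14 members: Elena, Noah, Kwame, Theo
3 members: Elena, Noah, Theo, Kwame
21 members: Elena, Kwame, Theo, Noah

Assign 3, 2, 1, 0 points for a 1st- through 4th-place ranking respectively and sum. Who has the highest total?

Theo: 3·3 + 26·2 + 12·1 + 8·3 + 14·0 + 3·1 + 21·1 = 121
Noah: 3·1 + 26·0 + 12·3 + 8·2 + 14·2 + 3·2 + 21·0 = 89
Kwame: 3·2 + 26·3 + 12·0 + 8·0 + 14·1 + 3·0 + 21·2 = 140
Elena: 3·0 + 26·1 + 12·2 + 8·1 + 14·3 + 3·3 + 21·3 = 172
Elena has the highest Borda score (172).

Elena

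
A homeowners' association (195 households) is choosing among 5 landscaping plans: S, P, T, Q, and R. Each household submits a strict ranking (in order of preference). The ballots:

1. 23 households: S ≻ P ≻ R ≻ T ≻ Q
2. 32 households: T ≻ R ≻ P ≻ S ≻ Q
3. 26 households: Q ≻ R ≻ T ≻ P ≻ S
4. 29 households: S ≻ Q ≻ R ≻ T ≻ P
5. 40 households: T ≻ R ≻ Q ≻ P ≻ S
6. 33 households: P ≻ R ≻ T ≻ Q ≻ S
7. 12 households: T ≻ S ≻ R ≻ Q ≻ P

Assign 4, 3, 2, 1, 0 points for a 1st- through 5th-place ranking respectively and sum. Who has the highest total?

R

S: 23·4 + 32·1 + 26·0 + 29·4 + 40·0 + 33·0 + 12·3 = 276
P: 23·3 + 32·2 + 26·1 + 29·0 + 40·1 + 33·4 + 12·0 = 331
T: 23·1 + 32·4 + 26·2 + 29·1 + 40·4 + 33·2 + 12·4 = 506
Q: 23·0 + 32·0 + 26·4 + 29·3 + 40·2 + 33·1 + 12·1 = 316
R: 23·2 + 32·3 + 26·3 + 29·2 + 40·3 + 33·3 + 12·2 = 521
R has the highest Borda score (521).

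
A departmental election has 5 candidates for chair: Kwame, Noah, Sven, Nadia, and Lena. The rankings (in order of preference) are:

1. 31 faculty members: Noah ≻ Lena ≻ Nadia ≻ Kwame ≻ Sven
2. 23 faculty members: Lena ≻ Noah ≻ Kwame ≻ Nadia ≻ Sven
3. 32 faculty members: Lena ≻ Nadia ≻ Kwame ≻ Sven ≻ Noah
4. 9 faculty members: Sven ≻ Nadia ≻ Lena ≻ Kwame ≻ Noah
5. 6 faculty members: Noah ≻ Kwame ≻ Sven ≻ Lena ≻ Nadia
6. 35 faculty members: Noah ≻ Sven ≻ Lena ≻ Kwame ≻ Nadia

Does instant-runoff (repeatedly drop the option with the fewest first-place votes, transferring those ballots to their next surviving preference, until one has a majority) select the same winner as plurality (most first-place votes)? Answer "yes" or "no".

Instant-runoff — R1 Kwame 0, Noah 72, Sven 9, Nadia 0, Lena 55 (Noah winner). Winner: Noah.
Plurality — first-place votes: Kwame 0, Noah 72, Sven 9, Nadia 0, Lena 55. Winner: Noah.
The two methods agree.

yes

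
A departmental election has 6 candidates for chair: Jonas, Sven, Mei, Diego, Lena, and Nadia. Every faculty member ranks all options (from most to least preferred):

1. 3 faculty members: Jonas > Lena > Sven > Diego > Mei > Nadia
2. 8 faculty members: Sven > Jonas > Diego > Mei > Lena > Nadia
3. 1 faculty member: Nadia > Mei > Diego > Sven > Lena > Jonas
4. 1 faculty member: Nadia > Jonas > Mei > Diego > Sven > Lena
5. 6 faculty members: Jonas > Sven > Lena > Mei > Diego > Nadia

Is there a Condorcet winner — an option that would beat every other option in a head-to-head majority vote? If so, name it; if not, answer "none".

Jonas vs Sven: 10–9 for Jonas.
Jonas vs Mei: 18–1 for Jonas.
Jonas vs Diego: 18–1 for Jonas.
Jonas vs Lena: 18–1 for Jonas.
Jonas vs Nadia: 17–2 for Jonas.
Jonas beats every other option head-to-head.

Jonas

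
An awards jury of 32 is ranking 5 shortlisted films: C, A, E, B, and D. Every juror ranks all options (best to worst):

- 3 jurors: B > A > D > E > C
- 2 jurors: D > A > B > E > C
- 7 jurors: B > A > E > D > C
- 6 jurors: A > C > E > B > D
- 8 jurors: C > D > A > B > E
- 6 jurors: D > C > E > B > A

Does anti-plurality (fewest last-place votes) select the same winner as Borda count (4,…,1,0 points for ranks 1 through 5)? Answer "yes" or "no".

no

Anti-plurality — last-place votes: C 12, A 6, E 8, B 0, D 6. Winner: B.
Borda — scores: C 68, A 76, E 43, B 64, D 69. Winner: A.
The two methods disagree.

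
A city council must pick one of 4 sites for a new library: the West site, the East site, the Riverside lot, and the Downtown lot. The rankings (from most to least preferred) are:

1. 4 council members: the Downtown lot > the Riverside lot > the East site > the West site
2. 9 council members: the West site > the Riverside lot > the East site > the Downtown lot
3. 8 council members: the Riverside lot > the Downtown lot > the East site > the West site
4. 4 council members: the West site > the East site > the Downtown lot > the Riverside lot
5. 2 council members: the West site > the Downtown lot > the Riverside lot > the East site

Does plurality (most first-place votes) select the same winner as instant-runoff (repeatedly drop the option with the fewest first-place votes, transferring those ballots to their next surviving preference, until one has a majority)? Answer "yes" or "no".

yes

Plurality — first-place votes: the West site 15, the East site 0, the Riverside lot 8, the Downtown lot 4. Winner: the West site.
Instant-runoff — R1 the West site 15, the East site 0, the Riverside lot 8, the Downtown lot 4 (the West site winner). Winner: the West site.
The two methods agree.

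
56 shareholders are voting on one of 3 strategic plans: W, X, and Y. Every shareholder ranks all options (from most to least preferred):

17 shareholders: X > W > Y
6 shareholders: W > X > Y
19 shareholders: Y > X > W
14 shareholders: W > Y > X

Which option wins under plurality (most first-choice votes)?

W

First-place votes: W 20, X 17, Y 19.
W has the most first-place votes.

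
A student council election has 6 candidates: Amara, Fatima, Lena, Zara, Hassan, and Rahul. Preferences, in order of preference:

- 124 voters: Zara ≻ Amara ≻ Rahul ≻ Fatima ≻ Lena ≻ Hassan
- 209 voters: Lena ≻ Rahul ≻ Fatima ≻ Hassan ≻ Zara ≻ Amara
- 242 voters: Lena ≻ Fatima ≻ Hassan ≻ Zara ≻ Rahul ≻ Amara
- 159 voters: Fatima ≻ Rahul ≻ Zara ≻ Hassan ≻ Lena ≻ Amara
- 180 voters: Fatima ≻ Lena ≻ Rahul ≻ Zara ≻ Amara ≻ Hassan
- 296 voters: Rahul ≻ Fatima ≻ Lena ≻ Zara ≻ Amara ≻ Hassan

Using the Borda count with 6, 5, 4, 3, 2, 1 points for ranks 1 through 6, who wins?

Amara: 124·5 + 209·1 + 242·1 + 159·1 + 180·2 + 296·2 = 2182
Fatima: 124·3 + 209·4 + 242·5 + 159·6 + 180·6 + 296·5 = 5932
Lena: 124·2 + 209·6 + 242·6 + 159·2 + 180·5 + 296·4 = 5356
Zara: 124·6 + 209·2 + 242·3 + 159·4 + 180·3 + 296·3 = 3952
Hassan: 124·1 + 209·3 + 242·4 + 159·3 + 180·1 + 296·1 = 2672
Rahul: 124·4 + 209·5 + 242·2 + 159·5 + 180·4 + 296·6 = 5316
Fatima has the highest Borda score (5932).

Fatima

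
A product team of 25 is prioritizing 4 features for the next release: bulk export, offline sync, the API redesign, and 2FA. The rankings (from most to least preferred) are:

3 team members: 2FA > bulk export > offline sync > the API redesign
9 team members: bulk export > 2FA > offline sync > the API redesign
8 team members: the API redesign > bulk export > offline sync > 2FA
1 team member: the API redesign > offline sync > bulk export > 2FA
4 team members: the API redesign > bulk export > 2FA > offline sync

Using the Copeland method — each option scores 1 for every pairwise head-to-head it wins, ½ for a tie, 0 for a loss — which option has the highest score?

the API redesign

bulk export: beats offline sync and 2FA; loses to the API redesign → score 2.
offline sync: loses to bulk export, the API redesign, and 2FA → score 0.
the API redesign: beats bulk export, offline sync, and 2FA → score 3.
2FA: beats offline sync; loses to bulk export and the API redesign → score 1.
the API redesign has the best pairwise record.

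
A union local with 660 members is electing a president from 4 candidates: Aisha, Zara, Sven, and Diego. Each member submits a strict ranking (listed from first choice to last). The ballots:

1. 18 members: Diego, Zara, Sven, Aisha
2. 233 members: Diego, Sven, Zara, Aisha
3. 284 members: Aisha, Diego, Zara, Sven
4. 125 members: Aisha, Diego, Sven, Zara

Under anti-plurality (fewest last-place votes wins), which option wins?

Last-place votes: Aisha 251, Zara 125, Sven 284, Diego 0.
Diego is ranked last by the fewest voters, so Diego wins.

Diego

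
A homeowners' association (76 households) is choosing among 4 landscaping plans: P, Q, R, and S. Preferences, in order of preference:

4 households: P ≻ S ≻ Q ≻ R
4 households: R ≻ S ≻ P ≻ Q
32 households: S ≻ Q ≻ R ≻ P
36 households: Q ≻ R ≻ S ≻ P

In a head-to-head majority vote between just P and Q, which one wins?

Voters preferring P to Q: 8; preferring Q to P: 68.
Q wins the head-to-head.

Q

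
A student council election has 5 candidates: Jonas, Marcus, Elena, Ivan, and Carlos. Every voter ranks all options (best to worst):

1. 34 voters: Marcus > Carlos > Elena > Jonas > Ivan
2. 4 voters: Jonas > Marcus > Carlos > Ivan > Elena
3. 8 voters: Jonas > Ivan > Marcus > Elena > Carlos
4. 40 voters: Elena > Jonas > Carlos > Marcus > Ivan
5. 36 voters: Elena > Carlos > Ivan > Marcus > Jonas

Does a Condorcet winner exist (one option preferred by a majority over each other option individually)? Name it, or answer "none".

Elena vs Jonas: 110–12 for Elena.
Elena vs Marcus: 76–46 for Elena.
Elena vs Ivan: 110–12 for Elena.
Elena vs Carlos: 84–38 for Elena.
Elena beats every other option head-to-head.

Elena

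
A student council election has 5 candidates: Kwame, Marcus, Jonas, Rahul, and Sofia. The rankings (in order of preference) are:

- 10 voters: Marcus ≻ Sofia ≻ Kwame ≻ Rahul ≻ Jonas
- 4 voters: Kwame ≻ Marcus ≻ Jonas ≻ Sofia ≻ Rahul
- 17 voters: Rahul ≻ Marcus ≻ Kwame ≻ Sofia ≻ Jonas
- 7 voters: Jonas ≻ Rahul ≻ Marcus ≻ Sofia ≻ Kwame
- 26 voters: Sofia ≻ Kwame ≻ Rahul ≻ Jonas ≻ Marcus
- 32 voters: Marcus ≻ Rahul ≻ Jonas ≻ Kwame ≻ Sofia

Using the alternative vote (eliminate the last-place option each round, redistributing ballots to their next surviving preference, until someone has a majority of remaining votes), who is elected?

Marcus

Round 1: Kwame 4, Marcus 42, Jonas 7, Rahul 17, Sofia 26. Eliminate Kwame.
Round 2: Marcus 46, Jonas 7, Rahul 17, Sofia 26. Eliminate Jonas.
Round 3: Marcus 46, Rahul 24, Sofia 26. Eliminate Rahul.
Round 4: Marcus 70, Sofia 26. Marcus has a majority.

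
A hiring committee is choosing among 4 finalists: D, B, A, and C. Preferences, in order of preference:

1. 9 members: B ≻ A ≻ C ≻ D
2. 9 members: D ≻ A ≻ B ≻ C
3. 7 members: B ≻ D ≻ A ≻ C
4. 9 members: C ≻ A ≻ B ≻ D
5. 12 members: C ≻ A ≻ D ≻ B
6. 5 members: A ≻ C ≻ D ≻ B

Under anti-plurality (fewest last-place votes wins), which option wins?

Last-place votes: D 18, B 17, A 0, C 16.
A is ranked last by the fewest voters, so A wins.

A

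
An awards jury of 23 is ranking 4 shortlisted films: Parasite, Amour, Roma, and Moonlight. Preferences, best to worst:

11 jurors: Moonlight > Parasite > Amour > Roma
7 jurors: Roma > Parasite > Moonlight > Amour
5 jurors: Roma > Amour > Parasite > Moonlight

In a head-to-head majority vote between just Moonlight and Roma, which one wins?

Voters preferring Moonlight to Roma: 11; preferring Roma to Moonlight: 12.
Roma wins the head-to-head.

Roma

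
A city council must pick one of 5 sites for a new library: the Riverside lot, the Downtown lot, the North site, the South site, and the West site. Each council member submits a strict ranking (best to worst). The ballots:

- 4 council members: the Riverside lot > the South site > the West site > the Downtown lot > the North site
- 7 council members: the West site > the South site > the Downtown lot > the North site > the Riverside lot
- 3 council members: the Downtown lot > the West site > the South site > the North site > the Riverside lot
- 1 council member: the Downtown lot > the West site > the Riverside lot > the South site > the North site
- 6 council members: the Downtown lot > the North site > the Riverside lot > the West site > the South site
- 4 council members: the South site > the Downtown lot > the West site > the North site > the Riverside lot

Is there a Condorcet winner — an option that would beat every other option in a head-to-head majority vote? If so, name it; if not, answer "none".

Checking pairwise contests:
the Downtown lot beats the Riverside lot 21–4.
the South site beats the Downtown lot 15–10.
the Downtown lot beats the North site 25–0.
the West site beats the South site 17–8.
the Downtown lot beats the West site 14–11.
Every option loses at least one head-to-head, so there is no Condorcet winner.

none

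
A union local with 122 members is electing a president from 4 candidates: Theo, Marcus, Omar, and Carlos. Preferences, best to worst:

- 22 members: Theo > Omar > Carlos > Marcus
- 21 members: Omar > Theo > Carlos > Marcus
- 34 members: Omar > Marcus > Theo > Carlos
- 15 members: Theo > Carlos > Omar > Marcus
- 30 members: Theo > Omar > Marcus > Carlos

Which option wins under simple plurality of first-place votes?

First-place votes: Theo 67, Marcus 0, Omar 55, Carlos 0.
Theo has the most first-place votes.

Theo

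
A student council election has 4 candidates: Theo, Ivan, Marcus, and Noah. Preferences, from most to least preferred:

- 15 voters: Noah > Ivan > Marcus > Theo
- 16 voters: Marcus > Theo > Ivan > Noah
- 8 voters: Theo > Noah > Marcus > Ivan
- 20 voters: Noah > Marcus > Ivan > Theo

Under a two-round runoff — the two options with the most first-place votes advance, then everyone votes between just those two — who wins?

Round 1 first-place votes: Theo 8, Ivan 0, Marcus 16, Noah 35.
Noah and Marcus advance.
Runoff: Noah is preferred to Marcus by 43 voters; Marcus by 16.
Noah wins the runoff.

Noah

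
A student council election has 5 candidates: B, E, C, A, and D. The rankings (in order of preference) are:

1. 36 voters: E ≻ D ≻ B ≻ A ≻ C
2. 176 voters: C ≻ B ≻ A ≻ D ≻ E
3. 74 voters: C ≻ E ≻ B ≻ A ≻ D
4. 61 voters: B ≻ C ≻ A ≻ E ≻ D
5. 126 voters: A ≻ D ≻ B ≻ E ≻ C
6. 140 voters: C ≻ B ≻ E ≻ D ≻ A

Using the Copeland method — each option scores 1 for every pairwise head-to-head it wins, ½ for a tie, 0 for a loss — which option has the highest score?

B: beats E, A, and D; loses to C → score 3.
E: beats D; loses to B, C, and A → score 1.
C: beats B, E, A, and D → score 4.
A: beats E and D; loses to B and C → score 2.
D: loses to B, E, C, and A → score 0.
C has the best pairwise record.

C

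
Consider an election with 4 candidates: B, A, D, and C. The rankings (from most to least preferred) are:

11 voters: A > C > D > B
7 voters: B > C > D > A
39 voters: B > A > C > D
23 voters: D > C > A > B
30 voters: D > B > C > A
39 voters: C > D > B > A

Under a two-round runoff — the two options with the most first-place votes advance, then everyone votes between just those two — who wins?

D

Round 1 first-place votes: B 46, A 11, D 53, C 39.
D and B advance.
Runoff: D is preferred to B by 103 voters; B by 46.
D wins the runoff.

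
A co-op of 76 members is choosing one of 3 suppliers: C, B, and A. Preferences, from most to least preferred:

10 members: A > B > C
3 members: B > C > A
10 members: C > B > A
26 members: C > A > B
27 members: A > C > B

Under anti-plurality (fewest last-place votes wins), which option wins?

Last-place votes: C 10, B 53, A 13.
C is ranked last by the fewest voters, so C wins.

C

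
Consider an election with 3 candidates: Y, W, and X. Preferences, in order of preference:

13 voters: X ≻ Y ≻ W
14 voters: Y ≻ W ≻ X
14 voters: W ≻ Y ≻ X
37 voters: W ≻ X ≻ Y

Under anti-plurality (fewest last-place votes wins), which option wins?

Last-place votes: Y 37, W 13, X 28.
W is ranked last by the fewest voters, so W wins.

W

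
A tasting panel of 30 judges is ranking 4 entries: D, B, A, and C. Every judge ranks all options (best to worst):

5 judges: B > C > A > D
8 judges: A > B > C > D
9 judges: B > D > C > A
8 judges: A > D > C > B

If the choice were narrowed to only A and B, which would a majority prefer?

Voters preferring A to B: 16; preferring B to A: 14.
A wins the head-to-head.

A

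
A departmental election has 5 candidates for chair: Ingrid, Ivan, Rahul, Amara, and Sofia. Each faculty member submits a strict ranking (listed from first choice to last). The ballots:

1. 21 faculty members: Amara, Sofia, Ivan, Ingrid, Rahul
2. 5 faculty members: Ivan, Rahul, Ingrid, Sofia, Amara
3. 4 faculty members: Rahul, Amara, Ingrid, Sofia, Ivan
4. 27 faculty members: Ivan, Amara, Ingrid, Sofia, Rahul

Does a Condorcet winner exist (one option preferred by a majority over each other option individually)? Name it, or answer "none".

Ivan

Ivan vs Ingrid: 53–4 for Ivan.
Ivan vs Rahul: 53–4 for Ivan.
Ivan vs Amara: 32–25 for Ivan.
Ivan vs Sofia: 32–25 for Ivan.
Ivan beats every other option head-to-head.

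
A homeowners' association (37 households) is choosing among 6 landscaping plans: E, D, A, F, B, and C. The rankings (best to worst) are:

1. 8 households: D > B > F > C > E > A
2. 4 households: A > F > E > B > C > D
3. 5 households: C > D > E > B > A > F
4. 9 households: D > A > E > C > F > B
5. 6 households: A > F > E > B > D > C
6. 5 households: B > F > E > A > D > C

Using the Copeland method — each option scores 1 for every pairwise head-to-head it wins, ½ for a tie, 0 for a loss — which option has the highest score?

D

E: beats B and C; loses to D, A, and F → score 2.
D: beats E, A, F, B, and C → score 5.
A: beats E, F, B, and C; loses to D → score 4.
F: beats E, B, and C; loses to D and A → score 3.
B: beats C; loses to E, D, A, and F → score 1.
C: loses to E, D, A, F, and B → score 0.
D has the best pairwise record.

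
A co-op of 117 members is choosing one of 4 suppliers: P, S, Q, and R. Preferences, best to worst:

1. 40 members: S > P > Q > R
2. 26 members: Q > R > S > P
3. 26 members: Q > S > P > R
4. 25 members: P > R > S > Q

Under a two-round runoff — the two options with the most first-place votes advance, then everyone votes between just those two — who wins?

Round 1 first-place votes: P 25, S 40, Q 52, R 0.
Q and S advance.
Runoff: Q is preferred to S by 52 voters; S by 65.
S wins the runoff.

S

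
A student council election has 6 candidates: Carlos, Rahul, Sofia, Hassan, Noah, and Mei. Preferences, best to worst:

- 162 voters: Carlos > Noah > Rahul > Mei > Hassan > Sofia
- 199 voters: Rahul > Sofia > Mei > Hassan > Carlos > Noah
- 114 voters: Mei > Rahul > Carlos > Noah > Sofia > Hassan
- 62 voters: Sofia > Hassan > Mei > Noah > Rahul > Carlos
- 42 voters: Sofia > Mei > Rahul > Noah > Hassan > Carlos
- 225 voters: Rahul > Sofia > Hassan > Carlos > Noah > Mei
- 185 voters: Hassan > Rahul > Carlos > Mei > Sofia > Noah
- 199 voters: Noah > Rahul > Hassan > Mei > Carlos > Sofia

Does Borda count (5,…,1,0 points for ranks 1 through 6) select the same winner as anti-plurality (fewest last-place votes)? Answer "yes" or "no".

yes

Borda — scores: Carlos 2555, Rahul 4786, Sofia 2515, Hassan 3047, Noah 2304, Mei 2613. Winner: Rahul.
Anti-plurality — last-place votes: Carlos 104, Rahul 0, Sofia 361, Hassan 114, Noah 384, Mei 225. Winner: Rahul.
The two methods agree.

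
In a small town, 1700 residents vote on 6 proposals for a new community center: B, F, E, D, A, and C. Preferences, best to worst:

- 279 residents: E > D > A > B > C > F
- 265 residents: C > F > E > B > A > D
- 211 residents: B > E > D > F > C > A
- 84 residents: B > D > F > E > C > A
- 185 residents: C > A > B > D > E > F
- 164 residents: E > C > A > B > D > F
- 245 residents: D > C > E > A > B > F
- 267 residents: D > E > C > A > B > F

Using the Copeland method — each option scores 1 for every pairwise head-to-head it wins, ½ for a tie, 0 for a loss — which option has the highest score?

B: beats F and D; loses to E, A, and C → score 2.
F: loses to B, E, D, A, and C → score 0.
E: beats B, F, D, A, and C → score 5.
D: beats F, A, and C; loses to B and E → score 3.
A: beats B and F; loses to E, D, and C → score 2.
C: beats B, F, and A; loses to E and D → score 3.
E has the best pairwise record.

E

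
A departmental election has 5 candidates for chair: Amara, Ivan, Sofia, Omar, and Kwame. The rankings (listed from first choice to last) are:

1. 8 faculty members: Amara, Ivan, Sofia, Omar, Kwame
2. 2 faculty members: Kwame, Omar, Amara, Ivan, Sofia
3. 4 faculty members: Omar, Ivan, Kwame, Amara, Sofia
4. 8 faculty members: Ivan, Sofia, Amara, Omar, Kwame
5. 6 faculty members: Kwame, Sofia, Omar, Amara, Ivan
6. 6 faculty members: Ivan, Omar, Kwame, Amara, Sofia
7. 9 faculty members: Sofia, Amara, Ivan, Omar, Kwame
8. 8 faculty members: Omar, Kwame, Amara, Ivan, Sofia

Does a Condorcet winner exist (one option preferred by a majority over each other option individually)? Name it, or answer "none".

Checking pairwise contests:
Omar beats Amara 26–25.
Amara beats Ivan 33–18.
Amara beats Sofia 28–23.
Ivan beats Omar 31–20.
Ivan beats Kwame 35–16.
Every option loses at least one head-to-head, so there is no Condorcet winner.

none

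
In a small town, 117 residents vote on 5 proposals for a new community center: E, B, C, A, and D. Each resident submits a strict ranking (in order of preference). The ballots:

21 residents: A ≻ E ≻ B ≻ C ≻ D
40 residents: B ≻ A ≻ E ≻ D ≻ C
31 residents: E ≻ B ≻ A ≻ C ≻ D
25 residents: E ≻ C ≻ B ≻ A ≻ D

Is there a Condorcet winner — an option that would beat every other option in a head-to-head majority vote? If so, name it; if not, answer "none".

Checking pairwise contests:
A beats E 61–56.
E beats B 77–40.
E beats C 117–0.
B beats A 96–21.
E beats D 117–0.
Every option loses at least one head-to-head, so there is no Condorcet winner.

none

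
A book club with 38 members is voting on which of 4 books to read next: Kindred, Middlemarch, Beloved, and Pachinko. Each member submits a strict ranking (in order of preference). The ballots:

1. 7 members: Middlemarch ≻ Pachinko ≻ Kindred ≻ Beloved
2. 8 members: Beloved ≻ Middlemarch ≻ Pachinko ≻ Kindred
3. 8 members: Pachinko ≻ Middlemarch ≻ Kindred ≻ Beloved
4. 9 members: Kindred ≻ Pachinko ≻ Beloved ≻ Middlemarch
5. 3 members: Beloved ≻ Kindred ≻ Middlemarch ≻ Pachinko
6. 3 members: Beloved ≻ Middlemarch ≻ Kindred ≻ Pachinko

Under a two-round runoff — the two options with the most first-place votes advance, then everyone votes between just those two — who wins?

Round 1 first-place votes: Kindred 9, Middlemarch 7, Beloved 14, Pachinko 8.
Beloved and Kindred advance.
Runoff: Beloved is preferred to Kindred by 14 voters; Kindred by 24.
Kindred wins the runoff.

Kindred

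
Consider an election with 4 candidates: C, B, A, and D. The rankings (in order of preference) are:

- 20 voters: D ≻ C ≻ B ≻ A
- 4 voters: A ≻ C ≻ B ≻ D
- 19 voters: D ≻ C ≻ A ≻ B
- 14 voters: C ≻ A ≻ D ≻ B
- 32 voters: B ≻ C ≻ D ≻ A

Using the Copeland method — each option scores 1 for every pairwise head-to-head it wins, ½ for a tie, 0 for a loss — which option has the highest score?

C: beats B, A, and D → score 3.
B: beats A; loses to C and D → score 1.
A: loses to C, B, and D → score 0.
D: beats B and A; loses to C → score 2.
C has the best pairwise record.

C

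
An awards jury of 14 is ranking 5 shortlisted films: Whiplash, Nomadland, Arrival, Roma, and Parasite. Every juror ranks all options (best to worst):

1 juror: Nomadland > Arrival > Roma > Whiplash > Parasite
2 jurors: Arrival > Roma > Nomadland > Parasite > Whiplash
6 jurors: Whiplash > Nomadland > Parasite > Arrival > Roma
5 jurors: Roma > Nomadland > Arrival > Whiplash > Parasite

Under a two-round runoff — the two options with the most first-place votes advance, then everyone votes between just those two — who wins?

Round 1 first-place votes: Whiplash 6, Nomadland 1, Arrival 2, Roma 5, Parasite 0.
Whiplash and Roma advance.
Runoff: Whiplash is preferred to Roma by 6 voters; Roma by 8.
Roma wins the runoff.

Roma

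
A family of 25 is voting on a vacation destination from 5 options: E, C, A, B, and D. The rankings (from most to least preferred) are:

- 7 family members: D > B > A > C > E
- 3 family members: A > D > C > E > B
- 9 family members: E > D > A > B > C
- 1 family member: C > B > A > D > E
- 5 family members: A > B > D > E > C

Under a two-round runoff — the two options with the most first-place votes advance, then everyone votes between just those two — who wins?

Round 1 first-place votes: E 9, C 1, A 8, B 0, D 7.
E and A advance.
Runoff: E is preferred to A by 9 voters; A by 16.
A wins the runoff.

A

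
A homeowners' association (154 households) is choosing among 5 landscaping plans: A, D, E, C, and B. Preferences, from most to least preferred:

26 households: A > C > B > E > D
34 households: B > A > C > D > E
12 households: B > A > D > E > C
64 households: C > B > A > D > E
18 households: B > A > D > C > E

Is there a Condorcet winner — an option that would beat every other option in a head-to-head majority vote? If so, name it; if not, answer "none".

Checking pairwise contests:
B beats A 128–26.
A beats D 154–0.
A beats E 154–0.
A beats C 90–64.
C beats B 90–64.
Every option loses at least one head-to-head, so there is no Condorcet winner.

none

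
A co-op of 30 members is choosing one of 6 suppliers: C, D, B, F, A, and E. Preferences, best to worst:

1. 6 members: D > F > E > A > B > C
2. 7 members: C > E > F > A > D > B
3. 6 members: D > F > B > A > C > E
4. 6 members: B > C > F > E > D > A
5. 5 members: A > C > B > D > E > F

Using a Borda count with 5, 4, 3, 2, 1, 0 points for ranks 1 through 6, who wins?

C: 6·0 + 7·5 + 6·1 + 6·4 + 5·4 = 85
D: 6·5 + 7·1 + 6·5 + 6·1 + 5·2 = 83
B: 6·1 + 7·0 + 6·3 + 6·5 + 5·3 = 69
F: 6·4 + 7·3 + 6·4 + 6·3 + 5·0 = 87
A: 6·2 + 7·2 + 6·2 + 6·0 + 5·5 = 63
E: 6·3 + 7·4 + 6·0 + 6·2 + 5·1 = 63
F has the highest Borda score (87).

F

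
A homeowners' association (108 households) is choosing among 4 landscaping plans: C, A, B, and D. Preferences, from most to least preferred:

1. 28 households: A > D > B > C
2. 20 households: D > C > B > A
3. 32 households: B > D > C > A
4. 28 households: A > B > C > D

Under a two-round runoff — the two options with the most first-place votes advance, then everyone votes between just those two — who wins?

A

Round 1 first-place votes: C 0, A 56, B 32, D 20.
A and B advance.
Runoff: A is preferred to B by 56 voters; B by 52.
A wins the runoff.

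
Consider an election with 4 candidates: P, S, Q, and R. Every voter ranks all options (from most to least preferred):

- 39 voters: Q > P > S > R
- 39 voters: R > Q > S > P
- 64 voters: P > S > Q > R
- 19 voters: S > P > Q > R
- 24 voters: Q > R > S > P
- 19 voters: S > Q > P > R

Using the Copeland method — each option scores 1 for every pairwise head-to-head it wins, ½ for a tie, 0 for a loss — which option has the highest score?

P: beats S and R; loses to Q → score 2.
S: beats R; ties Q; loses to P → score 1.5.
Q: beats P and R; ties S → score 2.5.
R: loses to P, S, and Q → score 0.
Q has the best pairwise record.

Q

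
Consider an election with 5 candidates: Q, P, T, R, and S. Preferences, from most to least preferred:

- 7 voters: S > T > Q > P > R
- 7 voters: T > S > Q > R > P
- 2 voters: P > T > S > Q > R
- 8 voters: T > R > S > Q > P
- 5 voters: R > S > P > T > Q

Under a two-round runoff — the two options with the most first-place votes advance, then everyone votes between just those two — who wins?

Round 1 first-place votes: Q 0, P 2, T 15, R 5, S 7.
T and S advance.
Runoff: T is preferred to S by 17 voters; S by 12.
T wins the runoff.

T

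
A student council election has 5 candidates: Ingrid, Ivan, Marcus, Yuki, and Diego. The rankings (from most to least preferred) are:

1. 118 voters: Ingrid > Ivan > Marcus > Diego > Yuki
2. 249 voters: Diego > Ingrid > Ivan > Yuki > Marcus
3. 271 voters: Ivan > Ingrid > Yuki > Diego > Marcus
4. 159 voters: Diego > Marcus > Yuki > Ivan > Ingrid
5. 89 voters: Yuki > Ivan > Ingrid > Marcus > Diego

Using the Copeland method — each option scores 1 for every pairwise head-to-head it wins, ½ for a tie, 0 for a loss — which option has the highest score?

Ingrid: beats Marcus, Yuki, and Diego; loses to Ivan → score 3.
Ivan: beats Ingrid, Marcus, Yuki, and Diego → score 4.
Marcus: loses to Ingrid, Ivan, Yuki, and Diego → score 0.
Yuki: beats Marcus; loses to Ingrid, Ivan, and Diego → score 1.
Diego: beats Marcus and Yuki; loses to Ingrid and Ivan → score 2.
Ivan has the best pairwise record.

Ivan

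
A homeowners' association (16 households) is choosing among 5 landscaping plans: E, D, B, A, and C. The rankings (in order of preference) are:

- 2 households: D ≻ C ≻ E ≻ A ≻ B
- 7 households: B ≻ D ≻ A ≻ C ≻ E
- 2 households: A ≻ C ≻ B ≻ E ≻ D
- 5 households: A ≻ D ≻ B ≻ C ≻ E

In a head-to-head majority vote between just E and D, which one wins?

D

Voters preferring E to D: 2; preferring D to E: 14.
D wins the head-to-head.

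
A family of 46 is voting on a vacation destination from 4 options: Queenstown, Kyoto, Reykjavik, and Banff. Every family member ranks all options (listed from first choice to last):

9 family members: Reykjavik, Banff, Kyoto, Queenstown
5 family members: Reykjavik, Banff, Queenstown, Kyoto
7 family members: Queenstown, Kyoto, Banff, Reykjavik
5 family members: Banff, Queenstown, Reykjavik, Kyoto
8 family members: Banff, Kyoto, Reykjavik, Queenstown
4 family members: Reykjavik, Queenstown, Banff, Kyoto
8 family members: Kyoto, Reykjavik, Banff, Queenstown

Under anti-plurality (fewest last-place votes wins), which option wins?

Last-place votes: Queenstown 25, Kyoto 14, Reykjavik 7, Banff 0.
Banff is ranked last by the fewest voters, so Banff wins.

Banff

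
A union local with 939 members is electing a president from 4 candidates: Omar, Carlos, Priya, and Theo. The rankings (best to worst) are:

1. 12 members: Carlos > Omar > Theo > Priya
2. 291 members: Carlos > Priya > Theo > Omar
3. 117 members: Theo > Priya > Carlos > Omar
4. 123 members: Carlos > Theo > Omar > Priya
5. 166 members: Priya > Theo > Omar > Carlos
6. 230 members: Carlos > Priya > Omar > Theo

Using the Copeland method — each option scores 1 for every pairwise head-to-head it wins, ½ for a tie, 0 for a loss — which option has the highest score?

Carlos

Omar: loses to Carlos, Priya, and Theo → score 0.
Carlos: beats Omar, Priya, and Theo → score 3.
Priya: beats Omar and Theo; loses to Carlos → score 2.
Theo: beats Omar; loses to Carlos and Priya → score 1.
Carlos has the best pairwise record.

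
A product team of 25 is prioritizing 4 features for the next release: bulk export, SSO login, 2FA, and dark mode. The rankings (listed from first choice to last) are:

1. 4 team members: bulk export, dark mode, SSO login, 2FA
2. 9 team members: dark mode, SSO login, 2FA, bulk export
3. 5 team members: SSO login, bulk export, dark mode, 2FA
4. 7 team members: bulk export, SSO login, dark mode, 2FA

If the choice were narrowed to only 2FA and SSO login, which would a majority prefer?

SSO login

Voters preferring 2FA to SSO login: 0; preferring SSO login to 2FA: 25.
SSO login wins the head-to-head.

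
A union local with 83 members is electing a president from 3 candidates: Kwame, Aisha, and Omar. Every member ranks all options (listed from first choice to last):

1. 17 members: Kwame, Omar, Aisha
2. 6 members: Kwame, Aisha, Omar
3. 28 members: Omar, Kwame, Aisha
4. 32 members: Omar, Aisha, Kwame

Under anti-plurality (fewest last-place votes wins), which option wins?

Last-place votes: Kwame 32, Aisha 45, Omar 6.
Omar is ranked last by the fewest voters, so Omar wins.

Omar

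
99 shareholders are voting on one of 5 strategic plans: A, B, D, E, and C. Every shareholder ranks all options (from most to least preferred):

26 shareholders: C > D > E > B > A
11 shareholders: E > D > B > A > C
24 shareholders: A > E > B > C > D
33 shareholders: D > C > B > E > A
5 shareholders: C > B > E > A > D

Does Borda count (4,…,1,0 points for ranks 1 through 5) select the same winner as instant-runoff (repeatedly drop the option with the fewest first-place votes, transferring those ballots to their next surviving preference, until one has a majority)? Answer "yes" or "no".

yes

Borda — scores: A 112, B 177, D 243, E 211, C 247. Winner: C.
Instant-runoff — R1 A 24, B 0, D 33, E 11, C 31 (B out); R2 A 24, D 33, E 11, C 31 (E out); R3 A 24, D 44, C 31 (A out); R4 D 44, C 55 (C winner). Winner: C.
The two methods agree.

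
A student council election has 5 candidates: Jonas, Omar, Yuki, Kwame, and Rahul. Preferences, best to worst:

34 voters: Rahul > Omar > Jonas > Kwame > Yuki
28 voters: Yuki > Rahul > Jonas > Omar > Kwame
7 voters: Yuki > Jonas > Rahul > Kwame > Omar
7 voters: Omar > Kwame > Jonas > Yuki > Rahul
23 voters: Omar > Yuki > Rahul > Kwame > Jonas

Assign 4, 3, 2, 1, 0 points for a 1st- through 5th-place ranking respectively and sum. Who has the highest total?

Rahul

Jonas: 34·2 + 28·2 + 7·3 + 7·2 + 23·0 = 159
Omar: 34·3 + 28·1 + 7·0 + 7·4 + 23·4 = 250
Yuki: 34·0 + 28·4 + 7·4 + 7·1 + 23·3 = 216
Kwame: 34·1 + 28·0 + 7·1 + 7·3 + 23·1 = 85
Rahul: 34·4 + 28·3 + 7·2 + 7·0 + 23·2 = 280
Rahul has the highest Borda score (280).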